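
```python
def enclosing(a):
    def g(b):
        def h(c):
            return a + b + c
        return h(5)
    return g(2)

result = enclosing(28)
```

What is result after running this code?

Step 1: a = 28, b = 2, c = 5 across three nested scopes.
Step 2: h() accesses all three via LEGB rule.
Step 3: result = 28 + 2 + 5 = 35

The answer is 35.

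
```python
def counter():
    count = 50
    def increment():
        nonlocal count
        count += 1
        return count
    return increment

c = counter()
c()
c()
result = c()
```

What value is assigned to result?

Step 1: counter() creates closure with count = 50.
Step 2: Each c() call increments count via nonlocal. After 3 calls: 50 + 3 = 53.
Step 3: result = 53

The answer is 53.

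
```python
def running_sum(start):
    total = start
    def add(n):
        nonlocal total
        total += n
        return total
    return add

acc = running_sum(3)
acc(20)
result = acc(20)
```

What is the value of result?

Step 1: running_sum(3) creates closure with total = 3.
Step 2: First acc(20): total = 3 + 20 = 23.
Step 3: Second acc(20): total = 23 + 20 = 43. result = 43

The answer is 43.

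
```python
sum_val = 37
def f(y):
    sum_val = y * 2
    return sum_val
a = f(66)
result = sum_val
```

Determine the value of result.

Step 1: Global sum_val = 37.
Step 2: f(66) creates local sum_val = 66 * 2 = 132.
Step 3: Global sum_val unchanged because no global keyword. result = 37

The answer is 37.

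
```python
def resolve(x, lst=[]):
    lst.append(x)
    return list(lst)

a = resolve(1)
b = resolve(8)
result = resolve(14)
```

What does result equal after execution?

Step 1: Default list is shared. list() creates copies for return values.
Step 2: Internal list grows: [1] -> [1, 8] -> [1, 8, 14].
Step 3: result = [1, 8, 14]

The answer is [1, 8, 14].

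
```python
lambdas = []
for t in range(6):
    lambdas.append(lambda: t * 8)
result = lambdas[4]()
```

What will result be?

Step 1: All lambdas reference the same variable t (late binding).
Step 2: After the loop, t = 5. Every lambda returns t * 8.
Step 3: lambdas[4]() = 5 * 8 = 40

The answer is 40.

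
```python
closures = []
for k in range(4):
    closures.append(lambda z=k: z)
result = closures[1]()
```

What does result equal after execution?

Step 1: Default argument z=k captures k's value at each iteration.
Step 2: closures[1] captured z = 1 when k was 1.
Step 3: result = 1

The answer is 1.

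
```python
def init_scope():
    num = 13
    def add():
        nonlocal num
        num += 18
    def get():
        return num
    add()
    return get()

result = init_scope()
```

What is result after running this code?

Step 1: num = 13. add() modifies it via nonlocal, get() reads it.
Step 2: add() makes num = 13 + 18 = 31.
Step 3: get() returns 31. result = 31

The answer is 31.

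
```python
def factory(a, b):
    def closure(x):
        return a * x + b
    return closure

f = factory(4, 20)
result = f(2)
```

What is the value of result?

Step 1: factory(4, 20) captures a = 4, b = 20.
Step 2: f(2) computes 4 * 2 + 20 = 28.
Step 3: result = 28

The answer is 28.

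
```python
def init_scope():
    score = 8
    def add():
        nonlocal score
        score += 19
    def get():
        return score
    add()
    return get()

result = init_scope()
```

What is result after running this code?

Step 1: score = 8. add() modifies it via nonlocal, get() reads it.
Step 2: add() makes score = 8 + 19 = 27.
Step 3: get() returns 27. result = 27

The answer is 27.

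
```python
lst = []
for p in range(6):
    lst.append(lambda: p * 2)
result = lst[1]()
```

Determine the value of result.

Step 1: All lambdas reference the same variable p (late binding).
Step 2: After the loop, p = 5. Every lambda returns p * 2.
Step 3: lst[1]() = 5 * 2 = 10

The answer is 10.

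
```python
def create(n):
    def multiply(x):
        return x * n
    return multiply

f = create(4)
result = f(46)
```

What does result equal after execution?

Step 1: create(4) returns multiply closure with n = 4.
Step 2: f(46) computes 46 * 4 = 184.
Step 3: result = 184

The answer is 184.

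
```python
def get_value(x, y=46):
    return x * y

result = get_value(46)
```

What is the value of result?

Step 1: get_value(46) uses default y = 46.
Step 2: Returns 46 * 46 = 2116.
Step 3: result = 2116

The answer is 2116.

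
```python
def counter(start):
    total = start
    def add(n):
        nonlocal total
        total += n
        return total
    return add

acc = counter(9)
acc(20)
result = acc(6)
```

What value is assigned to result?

Step 1: counter(9) creates closure with total = 9.
Step 2: First acc(20): total = 9 + 20 = 29.
Step 3: Second acc(6): total = 29 + 6 = 35. result = 35

The answer is 35.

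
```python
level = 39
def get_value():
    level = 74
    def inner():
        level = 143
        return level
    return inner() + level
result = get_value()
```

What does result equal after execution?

Step 1: get_value() has local level = 74. inner() has local level = 143.
Step 2: inner() returns its local level = 143.
Step 3: get_value() returns 143 + its own level (74) = 217

The answer is 217.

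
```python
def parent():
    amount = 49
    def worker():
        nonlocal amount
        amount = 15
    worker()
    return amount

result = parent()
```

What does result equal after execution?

Step 1: parent() sets amount = 49.
Step 2: worker() uses nonlocal to reassign amount = 15.
Step 3: result = 15

The answer is 15.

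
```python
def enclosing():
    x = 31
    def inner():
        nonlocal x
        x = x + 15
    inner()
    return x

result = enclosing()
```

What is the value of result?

Step 1: enclosing() sets x = 31.
Step 2: inner() uses nonlocal to modify x in enclosing's scope: x = 31 + 15 = 46.
Step 3: enclosing() returns the modified x = 46

The answer is 46.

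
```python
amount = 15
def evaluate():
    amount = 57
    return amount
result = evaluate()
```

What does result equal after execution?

Step 1: Global amount = 15.
Step 2: evaluate() creates local amount = 57, shadowing the global.
Step 3: Returns local amount = 57. result = 57

The answer is 57.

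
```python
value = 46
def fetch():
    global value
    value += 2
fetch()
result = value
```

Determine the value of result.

Step 1: value = 46 globally.
Step 2: fetch() modifies global value: value += 2 = 48.
Step 3: result = 48

The answer is 48.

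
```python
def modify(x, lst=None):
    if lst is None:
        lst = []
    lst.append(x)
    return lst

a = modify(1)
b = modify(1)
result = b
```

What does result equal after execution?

Step 1: None default with guard creates a NEW list each call.
Step 2: a = [1] (fresh list). b = [1] (another fresh list).
Step 3: result = [1] (this is the fix for mutable default)

The answer is [1].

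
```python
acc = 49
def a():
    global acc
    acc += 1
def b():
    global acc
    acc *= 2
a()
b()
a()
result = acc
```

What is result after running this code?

Step 1: acc = 49.
Step 2: a(): acc = 49 + 1 = 50.
Step 3: b(): acc = 50 * 2 = 100.
Step 4: a(): acc = 100 + 1 = 101

The answer is 101.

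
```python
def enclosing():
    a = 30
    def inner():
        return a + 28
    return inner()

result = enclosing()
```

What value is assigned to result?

Step 1: enclosing() defines a = 30.
Step 2: inner() reads a = 30 from enclosing scope, returns 30 + 28 = 58.
Step 3: result = 58

The answer is 58.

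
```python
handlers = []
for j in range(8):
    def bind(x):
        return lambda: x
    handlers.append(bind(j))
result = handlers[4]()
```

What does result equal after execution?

Step 1: bind(j) creates a new scope capturing x = j at call time.
Step 2: handlers[4] = bind(4), so its lambda captures x = 4.
Step 3: result = 4 (closure factory fixes late binding)

The answer is 4.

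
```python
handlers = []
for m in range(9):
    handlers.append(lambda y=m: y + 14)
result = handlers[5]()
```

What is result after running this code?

Step 1: Default argument y=m captures m's value at definition time.
Step 2: handlers[5] was defined when m = 5, so y defaults to 5.
Step 3: result = 5 + 14 = 19 (default arg fixes the late binding issue)

The answer is 19.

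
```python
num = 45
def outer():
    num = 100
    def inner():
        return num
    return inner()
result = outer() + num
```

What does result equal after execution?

Step 1: Global num = 45. outer() shadows with num = 100.
Step 2: inner() returns enclosing num = 100. outer() = 100.
Step 3: result = 100 + global num (45) = 145

The answer is 145.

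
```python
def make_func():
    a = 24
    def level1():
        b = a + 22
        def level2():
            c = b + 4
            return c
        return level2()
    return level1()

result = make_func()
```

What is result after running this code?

Step 1: a = 24. b = a + 22 = 46.
Step 2: c = b + 4 = 46 + 4 = 50.
Step 3: result = 50

The answer is 50.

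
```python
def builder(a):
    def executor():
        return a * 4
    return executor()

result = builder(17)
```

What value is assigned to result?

Step 1: builder(17) binds parameter a = 17.
Step 2: executor() accesses a = 17 from enclosing scope.
Step 3: result = 17 * 4 = 68

The answer is 68.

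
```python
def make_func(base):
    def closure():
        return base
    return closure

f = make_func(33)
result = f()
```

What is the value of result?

Step 1: make_func(33) creates closure capturing base = 33.
Step 2: f() returns the captured base = 33.
Step 3: result = 33

The answer is 33.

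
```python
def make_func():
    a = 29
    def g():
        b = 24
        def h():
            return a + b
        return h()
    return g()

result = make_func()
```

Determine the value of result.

Step 1: make_func() defines a = 29. g() defines b = 24.
Step 2: h() accesses both from enclosing scopes: a = 29, b = 24.
Step 3: result = 29 + 24 = 53

The answer is 53.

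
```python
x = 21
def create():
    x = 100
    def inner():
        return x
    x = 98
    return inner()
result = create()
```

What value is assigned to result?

Step 1: create() sets x = 100, then later x = 98.
Step 2: inner() is called after x is reassigned to 98. Closures capture variables by reference, not by value.
Step 3: result = 98

The answer is 98.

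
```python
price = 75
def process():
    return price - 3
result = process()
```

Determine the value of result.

Step 1: price = 75 is defined globally.
Step 2: process() looks up price from global scope = 75, then computes 75 - 3 = 72.
Step 3: result = 72

The answer is 72.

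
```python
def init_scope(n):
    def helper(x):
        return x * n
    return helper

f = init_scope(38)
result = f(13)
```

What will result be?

Step 1: init_scope(38) creates a closure capturing n = 38.
Step 2: f(13) computes 13 * 38 = 494.
Step 3: result = 494

The answer is 494.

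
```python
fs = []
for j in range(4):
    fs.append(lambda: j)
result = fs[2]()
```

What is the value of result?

Step 1: The loop creates 4 lambdas, all referencing the same variable j.
Step 2: After the loop, j = 3 (final value).
Step 3: fs[2]() looks up j at call time and finds 3. This is the late binding gotcha. result = 3

The answer is 3.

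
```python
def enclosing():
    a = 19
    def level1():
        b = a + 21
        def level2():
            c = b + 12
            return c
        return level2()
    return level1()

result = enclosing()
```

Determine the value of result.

Step 1: a = 19. b = a + 21 = 40.
Step 2: c = b + 12 = 40 + 12 = 52.
Step 3: result = 52

The answer is 52.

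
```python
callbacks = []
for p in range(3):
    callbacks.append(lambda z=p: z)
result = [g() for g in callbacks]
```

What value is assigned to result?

Step 1: Default arg z=p captures p at each iteration.
Step 2: Each lambda has its own default: 0, 1, ..., 2.
Step 3: result = [0, 1, 2]

The answer is [0, 1, 2].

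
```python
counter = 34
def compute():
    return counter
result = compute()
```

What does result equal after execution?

Step 1: counter = 34 is defined in the global scope.
Step 2: compute() looks up counter. No local counter exists, so Python checks the global scope via LEGB rule and finds counter = 34.
Step 3: result = 34

The answer is 34.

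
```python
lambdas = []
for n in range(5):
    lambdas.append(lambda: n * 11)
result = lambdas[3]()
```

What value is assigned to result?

Step 1: All lambdas reference the same variable n (late binding).
Step 2: After the loop, n = 4. Every lambda returns n * 11.
Step 3: lambdas[3]() = 4 * 11 = 44

The answer is 44.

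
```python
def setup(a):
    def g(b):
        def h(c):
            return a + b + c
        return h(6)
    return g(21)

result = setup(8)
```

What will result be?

Step 1: a = 8, b = 21, c = 6 across three nested scopes.
Step 2: h() accesses all three via LEGB rule.
Step 3: result = 8 + 21 + 6 = 35

The answer is 35.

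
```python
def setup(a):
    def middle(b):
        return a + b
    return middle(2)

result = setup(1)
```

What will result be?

Step 1: setup(1) passes a = 1.
Step 2: middle(2) has b = 2, reads a = 1 from enclosing.
Step 3: result = 1 + 2 = 3

The answer is 3.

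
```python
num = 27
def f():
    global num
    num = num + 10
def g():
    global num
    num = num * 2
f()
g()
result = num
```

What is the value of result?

Step 1: num = 27.
Step 2: f() adds 10: num = 27 + 10 = 37.
Step 3: g() doubles: num = 37 * 2 = 74.
Step 4: result = 74

The answer is 74.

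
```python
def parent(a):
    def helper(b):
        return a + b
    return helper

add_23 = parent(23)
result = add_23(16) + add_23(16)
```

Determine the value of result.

Step 1: add_23 captures a = 23.
Step 2: add_23(16) = 23 + 16 = 39, called twice.
Step 3: result = 39 + 39 = 78

The answer is 78.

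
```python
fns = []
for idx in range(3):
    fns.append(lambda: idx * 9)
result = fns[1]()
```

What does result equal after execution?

Step 1: All lambdas reference the same variable idx (late binding).
Step 2: After the loop, idx = 2. Every lambda returns idx * 9.
Step 3: fns[1]() = 2 * 9 = 18

The answer is 18.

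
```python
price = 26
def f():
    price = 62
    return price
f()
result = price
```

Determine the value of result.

Step 1: Global price = 26.
Step 2: f() creates local price = 62 (shadow, not modification).
Step 3: After f() returns, global price is unchanged. result = 26

The answer is 26.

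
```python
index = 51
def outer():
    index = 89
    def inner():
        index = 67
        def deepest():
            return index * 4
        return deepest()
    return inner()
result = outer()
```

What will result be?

Step 1: deepest() looks up index through LEGB: not local, finds index = 67 in enclosing inner().
Step 2: Returns 67 * 4 = 268.
Step 3: result = 268

The answer is 268.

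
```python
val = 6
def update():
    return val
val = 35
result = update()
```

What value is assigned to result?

Step 1: val is first set to 6, then reassigned to 35.
Step 2: update() is called after the reassignment, so it looks up the current global val = 35.
Step 3: result = 35

The answer is 35.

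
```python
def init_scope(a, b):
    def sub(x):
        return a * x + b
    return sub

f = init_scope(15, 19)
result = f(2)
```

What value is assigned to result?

Step 1: init_scope(15, 19) captures a = 15, b = 19.
Step 2: f(2) computes 15 * 2 + 19 = 49.
Step 3: result = 49

The answer is 49.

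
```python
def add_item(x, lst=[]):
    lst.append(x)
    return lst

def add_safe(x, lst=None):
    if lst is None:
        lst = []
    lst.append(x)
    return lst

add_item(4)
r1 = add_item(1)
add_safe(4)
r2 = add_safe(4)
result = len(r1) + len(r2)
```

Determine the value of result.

Step 1: add_item shares mutable default: after 2 calls, lst = [4, 1], len = 2.
Step 2: add_safe creates fresh list each time: r2 = [4], len = 1.
Step 3: result = 2 + 1 = 3

The answer is 3.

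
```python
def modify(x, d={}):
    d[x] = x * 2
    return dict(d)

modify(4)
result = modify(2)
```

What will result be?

Step 1: Mutable default dict is shared across calls.
Step 2: First call adds 4: 8. Second call adds 2: 4.
Step 3: result = {4: 8, 2: 4}

The answer is {4: 8, 2: 4}.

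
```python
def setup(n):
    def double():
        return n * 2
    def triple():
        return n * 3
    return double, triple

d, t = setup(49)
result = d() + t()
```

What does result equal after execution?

Step 1: Both closures capture the same n = 49.
Step 2: d() = 49 * 2 = 98, t() = 49 * 3 = 147.
Step 3: result = 98 + 147 = 245

The answer is 245.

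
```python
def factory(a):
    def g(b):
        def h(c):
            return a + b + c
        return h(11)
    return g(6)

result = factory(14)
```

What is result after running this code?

Step 1: a = 14, b = 6, c = 11 across three nested scopes.
Step 2: h() accesses all three via LEGB rule.
Step 3: result = 14 + 6 + 11 = 31

The answer is 31.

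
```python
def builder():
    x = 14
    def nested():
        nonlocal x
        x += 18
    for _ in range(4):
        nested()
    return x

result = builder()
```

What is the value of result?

Step 1: x = 14.
Step 2: nested() is called 4 times in a loop, each adding 18 via nonlocal.
Step 3: x = 14 + 18 * 4 = 86

The answer is 86.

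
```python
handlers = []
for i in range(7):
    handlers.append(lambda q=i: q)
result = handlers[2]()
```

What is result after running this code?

Step 1: Default argument q=i captures i's value at each iteration.
Step 2: handlers[2] captured q = 2 when i was 2.
Step 3: result = 2

The answer is 2.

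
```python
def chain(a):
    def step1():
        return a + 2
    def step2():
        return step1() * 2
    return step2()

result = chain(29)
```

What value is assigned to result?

Step 1: chain(29) captures a = 29.
Step 2: step2() calls step1() which returns 29 + 2 = 31.
Step 3: step2() returns 31 * 2 = 62

The answer is 62.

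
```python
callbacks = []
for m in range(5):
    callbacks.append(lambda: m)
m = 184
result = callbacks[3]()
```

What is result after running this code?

Step 1: Lambdas capture the variable m by reference, not by value.
Step 2: After the loop, m is reassigned to 184.
Step 3: callbacks[3]() looks up the current m = 184. result = 184

The answer is 184.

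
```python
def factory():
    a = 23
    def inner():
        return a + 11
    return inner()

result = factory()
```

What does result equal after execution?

Step 1: factory() defines a = 23.
Step 2: inner() reads a = 23 from enclosing scope, returns 23 + 11 = 34.
Step 3: result = 34

The answer is 34.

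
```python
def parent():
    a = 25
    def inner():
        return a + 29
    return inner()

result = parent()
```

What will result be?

Step 1: parent() defines a = 25.
Step 2: inner() reads a = 25 from enclosing scope, returns 25 + 29 = 54.
Step 3: result = 54

The answer is 54.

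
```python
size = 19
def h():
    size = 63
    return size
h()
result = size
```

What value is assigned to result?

Step 1: size = 19 globally.
Step 2: h() creates a LOCAL size = 63 (no global keyword!).
Step 3: The global size is unchanged. result = 19

The answer is 19.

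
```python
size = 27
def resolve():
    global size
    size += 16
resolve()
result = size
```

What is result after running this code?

Step 1: size = 27 globally.
Step 2: resolve() modifies global size: size += 16 = 43.
Step 3: result = 43

The answer is 43.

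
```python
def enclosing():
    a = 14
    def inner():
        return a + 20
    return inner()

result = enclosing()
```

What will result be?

Step 1: enclosing() defines a = 14.
Step 2: inner() reads a = 14 from enclosing scope, returns 14 + 20 = 34.
Step 3: result = 34

The answer is 34.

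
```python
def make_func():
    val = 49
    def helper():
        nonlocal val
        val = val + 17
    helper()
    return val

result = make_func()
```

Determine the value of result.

Step 1: make_func() sets val = 49.
Step 2: helper() uses nonlocal to modify val in make_func's scope: val = 49 + 17 = 66.
Step 3: make_func() returns the modified val = 66

The answer is 66.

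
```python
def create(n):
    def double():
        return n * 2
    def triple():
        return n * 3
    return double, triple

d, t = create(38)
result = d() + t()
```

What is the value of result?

Step 1: Both closures capture the same n = 38.
Step 2: d() = 38 * 2 = 76, t() = 38 * 3 = 114.
Step 3: result = 76 + 114 = 190

The answer is 190.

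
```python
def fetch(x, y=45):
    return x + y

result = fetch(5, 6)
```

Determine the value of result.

Step 1: fetch(5, 6) overrides default y with 6.
Step 2: Returns 5 + 6 = 11.
Step 3: result = 11

The answer is 11.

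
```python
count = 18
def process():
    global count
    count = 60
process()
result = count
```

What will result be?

Step 1: count = 18 globally.
Step 2: process() declares global count and sets it to 60.
Step 3: After process(), global count = 60. result = 60

The answer is 60.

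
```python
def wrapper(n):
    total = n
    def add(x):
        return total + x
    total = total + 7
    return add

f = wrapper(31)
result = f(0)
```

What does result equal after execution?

Step 1: wrapper(31) sets total = 31, then total = 31 + 7 = 38.
Step 2: Closures capture by reference, so add sees total = 38.
Step 3: f(0) returns 38 + 0 = 38

The answer is 38.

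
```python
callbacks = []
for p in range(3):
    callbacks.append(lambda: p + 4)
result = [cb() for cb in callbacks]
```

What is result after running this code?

Step 1: All lambdas capture p by reference. After the loop, p = 2.
Step 2: Each call returns 2 + 4 = 6.
Step 3: result = [6, 6, 6]

The answer is [6, 6, 6].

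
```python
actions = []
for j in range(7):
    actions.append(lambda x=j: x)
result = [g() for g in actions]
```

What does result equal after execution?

Step 1: Default arg x=j captures j at each iteration.
Step 2: Each lambda has its own default: 0, 1, ..., 6.
Step 3: result = [0, 1, 2, 3, 4, 5, 6]

The answer is [0, 1, 2, 3, 4, 5, 6].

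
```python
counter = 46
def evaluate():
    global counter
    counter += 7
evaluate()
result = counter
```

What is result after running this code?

Step 1: counter = 46 globally.
Step 2: evaluate() modifies global counter: counter += 7 = 53.
Step 3: result = 53

The answer is 53.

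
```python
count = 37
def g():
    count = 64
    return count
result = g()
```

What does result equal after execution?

Step 1: Global count = 37.
Step 2: g() creates local count = 64, shadowing the global.
Step 3: Returns local count = 64. result = 64

The answer is 64.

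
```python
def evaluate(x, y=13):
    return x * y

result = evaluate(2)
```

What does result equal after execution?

Step 1: evaluate(2) uses default y = 13.
Step 2: Returns 2 * 13 = 26.
Step 3: result = 26

The answer is 26.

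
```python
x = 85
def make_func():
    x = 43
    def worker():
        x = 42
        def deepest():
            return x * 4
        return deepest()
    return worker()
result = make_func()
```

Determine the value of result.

Step 1: deepest() looks up x through LEGB: not local, finds x = 42 in enclosing worker().
Step 2: Returns 42 * 4 = 168.
Step 3: result = 168

The answer is 168.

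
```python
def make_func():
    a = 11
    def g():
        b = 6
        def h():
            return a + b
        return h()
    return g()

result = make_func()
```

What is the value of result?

Step 1: make_func() defines a = 11. g() defines b = 6.
Step 2: h() accesses both from enclosing scopes: a = 11, b = 6.
Step 3: result = 11 + 6 = 17

The answer is 17.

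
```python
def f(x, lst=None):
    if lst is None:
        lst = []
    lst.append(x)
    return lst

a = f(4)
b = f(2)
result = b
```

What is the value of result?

Step 1: None default with guard creates a NEW list each call.
Step 2: a = [4] (fresh list). b = [2] (another fresh list).
Step 3: result = [2] (this is the fix for mutable default)

The answer is [2].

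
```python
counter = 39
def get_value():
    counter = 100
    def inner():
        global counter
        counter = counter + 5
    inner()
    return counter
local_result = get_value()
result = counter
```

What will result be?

Step 1: Global counter = 39. get_value() creates local counter = 100.
Step 2: inner() declares global counter and adds 5: global counter = 39 + 5 = 44.
Step 3: get_value() returns its local counter = 100 (unaffected by inner).
Step 4: result = global counter = 44

The answer is 44.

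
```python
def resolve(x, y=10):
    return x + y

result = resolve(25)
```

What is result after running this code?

Step 1: resolve(25) uses default y = 10.
Step 2: Returns 25 + 10 = 35.
Step 3: result = 35

The answer is 35.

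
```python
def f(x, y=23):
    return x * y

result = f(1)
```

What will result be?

Step 1: f(1) uses default y = 23.
Step 2: Returns 1 * 23 = 23.
Step 3: result = 23

The answer is 23.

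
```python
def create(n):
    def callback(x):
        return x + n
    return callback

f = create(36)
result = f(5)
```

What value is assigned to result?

Step 1: create(36) creates a closure that captures n = 36.
Step 2: f(5) calls the closure with x = 5, returning 5 + 36 = 41.
Step 3: result = 41

The answer is 41.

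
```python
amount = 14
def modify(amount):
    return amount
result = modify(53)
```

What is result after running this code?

Step 1: Global amount = 14.
Step 2: modify(53) takes parameter amount = 53, which shadows the global.
Step 3: result = 53

The answer is 53.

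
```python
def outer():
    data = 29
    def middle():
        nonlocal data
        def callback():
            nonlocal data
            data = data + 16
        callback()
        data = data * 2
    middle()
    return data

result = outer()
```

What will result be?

Step 1: data = 29.
Step 2: callback() adds 16: data = 29 + 16 = 45.
Step 3: middle() doubles: data = 45 * 2 = 90.
Step 4: result = 90

The answer is 90.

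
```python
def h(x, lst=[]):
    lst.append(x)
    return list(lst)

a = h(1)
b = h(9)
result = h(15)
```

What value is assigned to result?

Step 1: Default list is shared. list() creates copies for return values.
Step 2: Internal list grows: [1] -> [1, 9] -> [1, 9, 15].
Step 3: result = [1, 9, 15]

The answer is [1, 9, 15].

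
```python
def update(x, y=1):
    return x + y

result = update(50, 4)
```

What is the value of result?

Step 1: update(50, 4) overrides default y with 4.
Step 2: Returns 50 + 4 = 54.
Step 3: result = 54

The answer is 54.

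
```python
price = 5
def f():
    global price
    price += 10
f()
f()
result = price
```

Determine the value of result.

Step 1: price = 5.
Step 2: First f(): price = 5 + 10 = 15.
Step 3: Second f(): price = 15 + 10 = 25. result = 25

The answer is 25.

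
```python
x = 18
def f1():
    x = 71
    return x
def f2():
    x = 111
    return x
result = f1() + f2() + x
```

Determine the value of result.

Step 1: Each function shadows global x with its own local.
Step 2: f1() returns 71, f2() returns 111.
Step 3: Global x = 18 is unchanged. result = 71 + 111 + 18 = 200

The answer is 200.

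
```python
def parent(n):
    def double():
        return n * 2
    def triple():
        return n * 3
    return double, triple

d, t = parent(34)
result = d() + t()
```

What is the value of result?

Step 1: Both closures capture the same n = 34.
Step 2: d() = 34 * 2 = 68, t() = 34 * 3 = 102.
Step 3: result = 68 + 102 = 170

The answer is 170.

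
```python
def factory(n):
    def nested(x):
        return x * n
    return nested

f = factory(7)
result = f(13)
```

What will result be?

Step 1: factory(7) creates a closure capturing n = 7.
Step 2: f(13) computes 13 * 7 = 91.
Step 3: result = 91

The answer is 91.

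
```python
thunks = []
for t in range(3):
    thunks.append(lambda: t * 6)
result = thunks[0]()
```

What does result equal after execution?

Step 1: All lambdas reference the same variable t (late binding).
Step 2: After the loop, t = 2. Every lambda returns t * 6.
Step 3: thunks[0]() = 2 * 6 = 12

The answer is 12.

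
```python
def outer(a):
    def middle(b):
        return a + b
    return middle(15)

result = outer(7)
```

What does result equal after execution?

Step 1: outer(7) passes a = 7.
Step 2: middle(15) has b = 15, reads a = 7 from enclosing.
Step 3: result = 7 + 15 = 22

The answer is 22.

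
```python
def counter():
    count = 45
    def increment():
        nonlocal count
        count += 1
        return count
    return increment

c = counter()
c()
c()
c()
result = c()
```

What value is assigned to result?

Step 1: counter() creates closure with count = 45.
Step 2: Each c() call increments count via nonlocal. After 4 calls: 45 + 4 = 49.
Step 3: result = 49

The answer is 49.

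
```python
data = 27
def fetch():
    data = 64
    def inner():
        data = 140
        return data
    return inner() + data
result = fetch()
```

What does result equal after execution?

Step 1: fetch() has local data = 64. inner() has local data = 140.
Step 2: inner() returns its local data = 140.
Step 3: fetch() returns 140 + its own data (64) = 204

The answer is 204.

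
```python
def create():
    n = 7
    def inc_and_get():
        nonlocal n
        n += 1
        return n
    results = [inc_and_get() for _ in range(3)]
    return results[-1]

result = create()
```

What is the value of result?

Step 1: n = 7.
Step 2: Three calls to inc_and_get(), each adding 1.
Step 3: Last value = 7 + 1 * 3 = 10

The answer is 10.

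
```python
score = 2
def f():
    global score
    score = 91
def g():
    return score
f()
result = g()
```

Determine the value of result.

Step 1: score = 2.
Step 2: f() sets global score = 91.
Step 3: g() reads global score = 91. result = 91

The answer is 91.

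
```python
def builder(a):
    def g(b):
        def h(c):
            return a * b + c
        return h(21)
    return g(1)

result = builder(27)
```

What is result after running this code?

Step 1: a = 27, b = 1, c = 21.
Step 2: h() computes a * b + c = 27 * 1 + 21 = 48.
Step 3: result = 48

The answer is 48.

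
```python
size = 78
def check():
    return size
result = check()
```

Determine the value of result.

Step 1: size = 78 is defined in the global scope.
Step 2: check() looks up size. No local size exists, so Python checks the global scope via LEGB rule and finds size = 78.
Step 3: result = 78

The answer is 78.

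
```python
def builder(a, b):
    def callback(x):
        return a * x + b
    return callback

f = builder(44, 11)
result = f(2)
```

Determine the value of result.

Step 1: builder(44, 11) captures a = 44, b = 11.
Step 2: f(2) computes 44 * 2 + 11 = 99.
Step 3: result = 99

The answer is 99.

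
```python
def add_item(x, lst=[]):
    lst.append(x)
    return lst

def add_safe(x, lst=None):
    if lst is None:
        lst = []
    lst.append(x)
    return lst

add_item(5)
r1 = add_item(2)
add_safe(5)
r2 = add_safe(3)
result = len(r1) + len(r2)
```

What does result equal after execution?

Step 1: add_item shares mutable default: after 2 calls, lst = [5, 2], len = 2.
Step 2: add_safe creates fresh list each time: r2 = [3], len = 1.
Step 3: result = 2 + 1 = 3

The answer is 3.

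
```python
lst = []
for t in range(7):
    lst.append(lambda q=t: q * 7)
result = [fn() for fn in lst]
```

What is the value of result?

Step 1: Default arg q=t captures t at each iteration.
Step 2: lst[k] has q defaulting to k, returns k * 7.
Step 3: result = [0, 7, 14, 21, 28, 35, 42]

The answer is [0, 7, 14, 21, 28, 35, 42].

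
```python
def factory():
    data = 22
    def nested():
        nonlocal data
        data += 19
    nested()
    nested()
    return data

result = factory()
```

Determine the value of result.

Step 1: data starts at 22.
Step 2: nested() is called 2 times, each adding 19.
Step 3: data = 22 + 19 * 2 = 60

The answer is 60.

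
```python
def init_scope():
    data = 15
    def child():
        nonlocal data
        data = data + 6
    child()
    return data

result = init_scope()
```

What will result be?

Step 1: init_scope() sets data = 15.
Step 2: child() uses nonlocal to modify data in init_scope's scope: data = 15 + 6 = 21.
Step 3: init_scope() returns the modified data = 21

The answer is 21.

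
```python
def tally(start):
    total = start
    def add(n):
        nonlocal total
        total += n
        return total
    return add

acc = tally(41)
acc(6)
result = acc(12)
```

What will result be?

Step 1: tally(41) creates closure with total = 41.
Step 2: First acc(6): total = 41 + 6 = 47.
Step 3: Second acc(12): total = 47 + 12 = 59. result = 59

The answer is 59.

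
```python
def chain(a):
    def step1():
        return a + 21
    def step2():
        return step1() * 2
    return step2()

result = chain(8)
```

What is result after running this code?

Step 1: chain(8) captures a = 8.
Step 2: step2() calls step1() which returns 8 + 21 = 29.
Step 3: step2() returns 29 * 2 = 58

The answer is 58.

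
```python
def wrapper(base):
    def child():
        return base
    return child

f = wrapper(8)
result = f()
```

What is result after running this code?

Step 1: wrapper(8) creates closure capturing base = 8.
Step 2: f() returns the captured base = 8.
Step 3: result = 8

The answer is 8.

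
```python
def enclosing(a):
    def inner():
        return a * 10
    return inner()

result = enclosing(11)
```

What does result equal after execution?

Step 1: enclosing(11) binds parameter a = 11.
Step 2: inner() accesses a = 11 from enclosing scope.
Step 3: result = 11 * 10 = 110

The answer is 110.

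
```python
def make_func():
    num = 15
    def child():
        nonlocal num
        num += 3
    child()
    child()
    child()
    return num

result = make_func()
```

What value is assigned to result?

Step 1: num starts at 15.
Step 2: child() is called 3 times, each adding 3.
Step 3: num = 15 + 3 * 3 = 24

The answer is 24.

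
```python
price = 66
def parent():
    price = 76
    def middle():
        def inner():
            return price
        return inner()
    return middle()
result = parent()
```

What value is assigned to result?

Step 1: parent() defines price = 76. middle() and inner() have no local price.
Step 2: inner() checks local (none), enclosing middle() (none), enclosing parent() and finds price = 76.
Step 3: result = 76

The answer is 76.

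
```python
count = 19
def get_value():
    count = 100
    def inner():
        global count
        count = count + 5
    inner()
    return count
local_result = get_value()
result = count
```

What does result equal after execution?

Step 1: Global count = 19. get_value() creates local count = 100.
Step 2: inner() declares global count and adds 5: global count = 19 + 5 = 24.
Step 3: get_value() returns its local count = 100 (unaffected by inner).
Step 4: result = global count = 24

The answer is 24.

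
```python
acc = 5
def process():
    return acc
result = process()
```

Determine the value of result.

Step 1: acc = 5 is defined in the global scope.
Step 2: process() looks up acc. No local acc exists, so Python checks the global scope via LEGB rule and finds acc = 5.
Step 3: result = 5

The answer is 5.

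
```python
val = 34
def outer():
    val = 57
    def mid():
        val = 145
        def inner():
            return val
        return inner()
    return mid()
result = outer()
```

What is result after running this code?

Step 1: Three levels of shadowing: global 34, outer 57, mid 145.
Step 2: inner() finds val = 145 in enclosing mid() scope.
Step 3: result = 145

The answer is 145.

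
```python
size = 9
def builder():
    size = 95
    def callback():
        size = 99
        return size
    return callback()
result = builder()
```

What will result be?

Step 1: Three scopes define size: global (9), builder (95), callback (99).
Step 2: callback() has its own local size = 99, which shadows both enclosing and global.
Step 3: result = 99 (local wins in LEGB)

The answer is 99.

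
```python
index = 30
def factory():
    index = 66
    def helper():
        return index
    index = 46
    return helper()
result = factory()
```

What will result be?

Step 1: factory() sets index = 66, then later index = 46.
Step 2: helper() is called after index is reassigned to 46. Closures capture variables by reference, not by value.
Step 3: result = 46

The answer is 46.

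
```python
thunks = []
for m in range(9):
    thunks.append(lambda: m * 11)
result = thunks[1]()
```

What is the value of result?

Step 1: All lambdas reference the same variable m (late binding).
Step 2: After the loop, m = 8. Every lambda returns m * 11.
Step 3: thunks[1]() = 8 * 11 = 88

The answer is 88.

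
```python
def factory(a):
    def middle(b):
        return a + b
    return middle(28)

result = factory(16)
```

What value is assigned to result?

Step 1: factory(16) passes a = 16.
Step 2: middle(28) has b = 28, reads a = 16 from enclosing.
Step 3: result = 16 + 28 = 44

The answer is 44.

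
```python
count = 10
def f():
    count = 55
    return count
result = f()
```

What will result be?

Step 1: Global count = 10.
Step 2: f() creates local count = 55, shadowing the global.
Step 3: Returns local count = 55. result = 55

The answer is 55.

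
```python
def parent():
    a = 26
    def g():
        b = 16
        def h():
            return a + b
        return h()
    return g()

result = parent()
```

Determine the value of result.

Step 1: parent() defines a = 26. g() defines b = 16.
Step 2: h() accesses both from enclosing scopes: a = 26, b = 16.
Step 3: result = 26 + 16 = 42

The answer is 42.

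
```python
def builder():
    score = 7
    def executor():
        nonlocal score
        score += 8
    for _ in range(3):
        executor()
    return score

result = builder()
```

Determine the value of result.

Step 1: score = 7.
Step 2: executor() is called 3 times in a loop, each adding 8 via nonlocal.
Step 3: score = 7 + 8 * 3 = 31

The answer is 31.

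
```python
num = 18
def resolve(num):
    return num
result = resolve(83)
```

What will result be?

Step 1: Global num = 18.
Step 2: resolve(83) takes parameter num = 83, which shadows the global.
Step 3: result = 83

The answer is 83.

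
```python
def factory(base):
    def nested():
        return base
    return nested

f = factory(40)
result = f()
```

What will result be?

Step 1: factory(40) creates closure capturing base = 40.
Step 2: f() returns the captured base = 40.
Step 3: result = 40

The answer is 40.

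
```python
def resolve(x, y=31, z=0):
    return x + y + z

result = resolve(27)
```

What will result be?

Step 1: resolve(27) uses defaults y = 31, z = 0.
Step 2: Returns 27 + 31 + 0 = 58.
Step 3: result = 58

The answer is 58.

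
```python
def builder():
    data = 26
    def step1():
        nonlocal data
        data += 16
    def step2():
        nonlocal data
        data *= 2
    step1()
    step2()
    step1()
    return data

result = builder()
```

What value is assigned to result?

Step 1: data = 26.
Step 2: step1(): data = 26 + 16 = 42.
Step 3: step2(): data = 42 * 2 = 84.
Step 4: step1(): data = 84 + 16 = 100. result = 100

The answer is 100.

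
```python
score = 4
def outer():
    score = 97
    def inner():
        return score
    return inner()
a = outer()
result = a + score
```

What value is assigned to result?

Step 1: outer() has local score = 97. inner() reads from enclosing.
Step 2: outer() returns 97. Global score = 4 unchanged.
Step 3: result = 97 + 4 = 101

The answer is 101.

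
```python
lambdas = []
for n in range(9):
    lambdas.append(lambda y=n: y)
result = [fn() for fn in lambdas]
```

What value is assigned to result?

Step 1: Default arg y=n captures n at each iteration.
Step 2: Each lambda has its own default: 0, 1, ..., 8.
Step 3: result = [0, 1, 2, 3, 4, 5, 6, 7, 8]

The answer is [0, 1, 2, 3, 4, 5, 6, 7, 8].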